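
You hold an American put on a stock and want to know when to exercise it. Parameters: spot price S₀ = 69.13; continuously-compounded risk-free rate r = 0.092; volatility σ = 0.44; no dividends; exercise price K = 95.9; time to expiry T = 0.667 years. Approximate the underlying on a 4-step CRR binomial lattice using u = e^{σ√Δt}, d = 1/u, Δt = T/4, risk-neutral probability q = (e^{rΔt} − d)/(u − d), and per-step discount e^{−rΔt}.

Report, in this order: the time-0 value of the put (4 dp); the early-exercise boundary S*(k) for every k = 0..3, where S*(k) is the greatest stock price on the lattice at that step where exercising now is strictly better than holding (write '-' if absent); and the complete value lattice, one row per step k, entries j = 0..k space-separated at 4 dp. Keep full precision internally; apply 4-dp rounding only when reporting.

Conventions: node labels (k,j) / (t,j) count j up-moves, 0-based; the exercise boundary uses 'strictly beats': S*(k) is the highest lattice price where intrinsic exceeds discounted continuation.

Δt=0.16675, u=1.19683, d=0.83554, q=0.49799, disc=e^(-rΔt)=0.98478
k=4 terminal: V=max(K-S,0) → 62.2069 47.6382 26.7700 0.0000 0.0000
k=3: j=0 S=40.3248 intr=55.5752 cont=54.1152 V=55.5752[EX]; j=1 S=57.7610 intr=38.1390 cont=36.6790 V=38.1390[EX]; j=2 S=82.7367 intr=13.1633 cont=13.2342 V=13.2342[hold]; j=3 S=118.5116 intr=0.0000 cont=0.0000 V=0.0000[hold]  S*(3)=57.7610
k=2: j=0 S=48.2618 intr=47.6382 cont=46.1782 V=47.6382[EX]; j=1 S=69.1300 intr=26.7700 cont=25.3448 V=26.7700[EX]; j=2 S=99.0215 intr=0.0000 cont=6.5425 V=6.5425[hold]  S*(2)=69.1300
k=1: j=0 S=57.7610 intr=38.1390 cont=36.6790 V=38.1390[EX]; j=1 S=82.7367 intr=13.1633 cont=16.4427 V=16.4427[hold]  S*(1)=57.7610
k=0: j=0 S=69.1300 intr=26.7700 cont=26.9183 V=26.9183[hold]  S*(0)=-

price = 26.9183
boundary = - 57.7610 69.1300 57.7610
tree:
26.9183
38.1390 16.4427
47.6382 26.7700 6.5425
55.5752 38.1390 13.2342 0.0000
62.2069 47.6382 26.7700 0.0000 0.0000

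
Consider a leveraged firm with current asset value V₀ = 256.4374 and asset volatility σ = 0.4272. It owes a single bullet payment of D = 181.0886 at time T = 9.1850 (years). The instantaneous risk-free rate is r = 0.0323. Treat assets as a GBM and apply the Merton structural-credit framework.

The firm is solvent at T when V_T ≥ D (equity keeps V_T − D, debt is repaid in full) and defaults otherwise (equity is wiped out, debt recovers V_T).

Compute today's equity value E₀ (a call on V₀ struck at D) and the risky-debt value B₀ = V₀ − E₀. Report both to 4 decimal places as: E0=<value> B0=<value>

With assets at 256.4374 and a single debt payment of 181.0886 at 9.1850 years:
d₁ = [ln(V₀/D) + (r + σ²/2)T] / (σ√T)
   = [ln(256.4374/181.0886) + (0.0323 + 0.5·0.4272²)·9.1850] / (0.4272·√9.1850)
   = [0.347898 + 1.134806] / 1.294705 = 1.145206
d₂ = d₁ − σ√T = 1.145206 − 1.294705 = -0.149499
N(d₁) = 0.873938,  N(d₂) = 0.440580,  e^(−rT) = 0.743285
E₀ = V₀·N(d₁) − D·e^(−rT)·N(d₂)
   = 256.4374·0.873938 − 181.0886·0.743285·0.440580 = 164.808141
B₀ = V₀ − E₀ = 256.4374 − 164.808141 = 91.629259

E0=164.8081 B0=91.6293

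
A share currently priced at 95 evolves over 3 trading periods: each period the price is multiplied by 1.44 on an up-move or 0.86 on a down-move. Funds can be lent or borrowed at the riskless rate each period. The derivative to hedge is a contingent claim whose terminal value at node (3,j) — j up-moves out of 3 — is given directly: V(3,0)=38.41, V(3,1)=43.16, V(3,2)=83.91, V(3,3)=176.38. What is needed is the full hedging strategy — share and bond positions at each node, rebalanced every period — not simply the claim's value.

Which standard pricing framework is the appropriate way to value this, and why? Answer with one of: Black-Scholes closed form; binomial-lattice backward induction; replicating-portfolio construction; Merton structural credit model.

framework: replicating-portfolio construction

Key observation: what is demanded is not a single number but the (Δ, B) position at each node of the 1.44/0.86 tree starting at 95; constructing those positions is the replicating-portfolio method.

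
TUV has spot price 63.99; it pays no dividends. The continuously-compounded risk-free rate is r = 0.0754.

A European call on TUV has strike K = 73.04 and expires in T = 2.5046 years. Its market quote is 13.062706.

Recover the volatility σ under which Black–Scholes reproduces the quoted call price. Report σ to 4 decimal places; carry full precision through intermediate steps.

At σ = 0.2880 the Black–Scholes value reproduces the quote:
σ√T = 0.288·√2.5046 = 0.455787
d₁ = (ln(S/K) + (r+σ²/2)T) / (σ√T) = (ln(63.99/73.04) + (0.0754+0.288²/2)·2.5046) / 0.455787 = (-0.132280 + 0.292718) / 0.455787 = 0.352001
d₂ = d₁ − σ√T = 0.352001 − 0.455787 = -0.103786
e^{−rT} = 0.827913
N(d₁) = 0.637581,  N(d₂) = 0.458670
V = S·N(d₁) − K·e^{−rT}·N(d₂) = 40.798814 − 27.736108 = 13.062706 (equal to the quote); since ∂V/∂σ > 0 for all σ, the implied volatility is unique

sigma = 0.2880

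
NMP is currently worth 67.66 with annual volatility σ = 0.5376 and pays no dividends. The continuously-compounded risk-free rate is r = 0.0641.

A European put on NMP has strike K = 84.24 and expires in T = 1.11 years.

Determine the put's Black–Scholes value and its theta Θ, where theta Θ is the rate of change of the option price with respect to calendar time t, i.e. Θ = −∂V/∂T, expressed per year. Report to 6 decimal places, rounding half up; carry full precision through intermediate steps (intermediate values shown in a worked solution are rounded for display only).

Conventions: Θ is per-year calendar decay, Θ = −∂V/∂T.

price = 22.224510
Θ = -3.329752

σ√T = 0.5376·√1.11 = 0.566397
d₁ = (ln(S/K) + (r+σ²/2)T) / (σ√T) = (ln(67.66/84.24) + (0.0641+0.5376²/2)·1.11) / 0.566397 = (-0.219175 + 0.231554) / 0.566397 = 0.021856
d₂ = d₁ − σ√T = 0.021856 − 0.566397 = -0.544541
e^{−rT} = 0.931321
N(−d₁) = 0.491282,  N(−d₂) = 0.706965
Put price V = K·e^{−rT}·N(−d₂) − S·N(−d₁) = 55.464621 − 33.240112 = 22.224510
φ(d₁) = (1/√(2π))·e^{−d₁²/2} = 0.398847
Θ = −S·φ(d₁)·σ/(2√T) + r·K·e^{−rT}·N(−d₂) = −6.885034 + 3.555282 = -3.329752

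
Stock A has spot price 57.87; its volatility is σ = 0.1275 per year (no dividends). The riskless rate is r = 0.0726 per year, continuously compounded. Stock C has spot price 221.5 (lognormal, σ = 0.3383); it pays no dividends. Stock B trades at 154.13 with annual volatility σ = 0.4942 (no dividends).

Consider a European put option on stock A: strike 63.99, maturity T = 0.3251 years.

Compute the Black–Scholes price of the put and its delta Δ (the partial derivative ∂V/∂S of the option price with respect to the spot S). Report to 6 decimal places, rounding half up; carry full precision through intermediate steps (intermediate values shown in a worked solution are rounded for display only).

σ√T = 0.1275·√0.3251 = 0.072697
d₁ = (ln(S/K) + (r+σ²/2)T) / (σ√T) = (ln(57.87/63.99) + (0.0726+0.1275²/2)·0.3251) / 0.072697 = (-0.100528 + 0.026245) / 0.072697 = -1.021811
d₂ = d₁ − σ√T = -1.021811 − 0.072697 = -1.094509
e^{−rT} = 0.976674
N(−d₁) = 0.846565,  N(−d₂) = 0.863134
Put price V = K·e^{−rT}·N(−d₂) − S·N(−d₁) = 53.943612 − 48.990711 = 4.952901
Δ = −N(−d₁) = -0.846565

price = 4.952901
Δ = -0.846565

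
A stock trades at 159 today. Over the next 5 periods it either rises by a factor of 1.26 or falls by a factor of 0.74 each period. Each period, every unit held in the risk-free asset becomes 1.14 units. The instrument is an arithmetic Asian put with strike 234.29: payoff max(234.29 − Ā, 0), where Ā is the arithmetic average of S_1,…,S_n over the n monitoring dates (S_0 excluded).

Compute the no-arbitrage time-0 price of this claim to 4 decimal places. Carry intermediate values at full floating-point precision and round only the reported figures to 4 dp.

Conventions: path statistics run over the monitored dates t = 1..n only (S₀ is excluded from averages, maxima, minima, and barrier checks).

price = 14.9721

Under the martingale measure an up-move has probability p* = 0.7692; value the claim as the probability-weighted average of per-path payoffs, discounted 5 periods at R = 1.14.
Enumerate all 2^5 = 32 price paths (U = up ×1.26, D = down ×0.74); each path with k up-moves has probability p*^k·(1−p*)^(5−k).
DDDDD: Ā=70.4240, payoff=163.8660, prob=0.000654
UDDDD: Ā=119.9111, payoff=114.3789, prob=0.002182
DUDDD: Ā=103.3751, payoff=130.9149, prob=0.002182
UUDDD: Ā=176.0171, payoff=58.2729, prob=0.007272
DDUDD: Ā=91.1385, payoff=143.1515, prob=0.002182
UDUDD: Ā=155.1817, payoff=79.1083, prob=0.007272
DUUDD: Ā=138.6457, payoff=95.6443, prob=0.007272
UUUDD: Ā=236.0724, payoff=0.0000, prob=0.024240
DDDUD: Ā=82.0833, payoff=152.2067, prob=0.002182
UDDUD: Ā=139.7635, payoff=94.5265, prob=0.007272
DUDUD: Ā=123.2275, payoff=111.0625, prob=0.007272
UUDUD: Ā=209.8198, payoff=24.4702, prob=0.024240
DDUUD: Ā=110.9909, payoff=123.2991, prob=0.007272
UDUUD: Ā=188.9845, payoff=45.3055, prob=0.024240
DUUUD: Ā=172.4485, payoff=61.8415, prob=0.024240
UUUUD: Ā=293.6285, payoff=0.0000, prob=0.080799
DDDDU: Ā=75.3826, payoff=158.9074, prob=0.002182
UDDDU: Ā=128.3541, payoff=105.9359, prob=0.007272
DUDDU: Ā=111.8181, payoff=122.4719, prob=0.007272
UUDDU: Ā=190.3929, payoff=43.8971, prob=0.024240
DDUDU: Ā=99.5814, payoff=134.7086, prob=0.007272
UDUDU: Ā=169.5576, payoff=64.7324, prob=0.024240
DUUDU: Ā=153.0216, payoff=81.2684, prob=0.024240
UUUDU: Ā=260.5503, payoff=0.0000, prob=0.080799
DDDUU: Ā=90.5263, payoff=143.7637, prob=0.007272
UDDUU: Ā=154.1394, payoff=80.1506, prob=0.024240
DUDUU: Ā=137.6034, payoff=96.6866, prob=0.024240
UUDUU: Ā=234.2977, payoff=0.0000, prob=0.080799
DDUUU: Ā=125.3668, payoff=108.9232, prob=0.024240
UDUUU: Ā=213.4624, payoff=20.8276, prob=0.080799
DUUUU: Ā=196.9264, payoff=37.3636, prob=0.080799
UUUUU: Ā=335.3070, payoff=0.0000, prob=0.269329
Price = Σ prob·payoff / R^5 = 28.827430 / 1.925415 = 14.9721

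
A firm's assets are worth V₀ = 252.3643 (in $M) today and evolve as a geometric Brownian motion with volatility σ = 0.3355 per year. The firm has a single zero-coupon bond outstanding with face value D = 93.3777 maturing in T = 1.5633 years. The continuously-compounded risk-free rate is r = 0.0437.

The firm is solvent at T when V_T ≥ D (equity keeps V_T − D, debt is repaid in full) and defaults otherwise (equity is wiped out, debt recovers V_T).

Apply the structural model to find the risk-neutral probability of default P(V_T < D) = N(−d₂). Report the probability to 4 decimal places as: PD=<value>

With assets at 252.3643 and a single debt payment of 93.3777 at 1.5633 years:
d₁ = [ln(V₀/D) + (r + σ²/2)T] / (σ√T)
   = [ln(252.3643/93.3777) + (0.0437 + 0.5·0.3355²)·1.5633] / (0.3355·√1.5633)
   = [0.994221 + 0.156299] / 0.419482 = 2.742714
d₂ = d₁ − σ√T = 2.742714 − 0.419482 = 2.323232
risk-neutral PD = N(−d₂) = N(-2.323232) = 0.010083

PD=0.0101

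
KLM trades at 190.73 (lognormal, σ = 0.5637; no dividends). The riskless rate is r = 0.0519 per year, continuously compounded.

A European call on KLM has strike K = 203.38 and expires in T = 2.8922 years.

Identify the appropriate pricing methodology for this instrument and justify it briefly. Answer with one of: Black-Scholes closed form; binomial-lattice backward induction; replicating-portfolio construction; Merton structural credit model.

framework: Black-Scholes closed form

Key observation: the instrument is a plain European call (strike 203.38) on a lognormal asset; the exact continuous-time formula applies directly.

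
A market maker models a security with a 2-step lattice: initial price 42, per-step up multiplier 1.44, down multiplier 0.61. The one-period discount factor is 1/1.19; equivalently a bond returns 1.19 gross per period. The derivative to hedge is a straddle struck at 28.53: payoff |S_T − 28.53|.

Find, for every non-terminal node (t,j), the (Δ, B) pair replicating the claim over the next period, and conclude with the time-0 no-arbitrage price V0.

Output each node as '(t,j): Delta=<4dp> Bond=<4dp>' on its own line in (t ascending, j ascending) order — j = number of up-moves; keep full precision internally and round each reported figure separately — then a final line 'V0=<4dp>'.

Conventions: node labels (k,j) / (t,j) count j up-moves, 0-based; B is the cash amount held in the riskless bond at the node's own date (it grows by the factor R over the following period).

(0,0): Delta=0.8126 Bond=-10.6248
(1,0): Delta=-0.2135 Bond=13.6451
(1,1): Delta=1.0000 Bond=-23.9748
V0=23.5063

The replicating-portfolio and risk-neutral prices coincide; use p* = (1.19−0.61)/(1.44−0.61) = 0.6988 for the latter.
Payoffs at expiry: V(2,0)=12.9018, V(2,1)=8.3628, V(2,2)=58.5612
  t=1,j=0: stock 25.6200 → up 36.8928 (V=8.3628), down 15.6282 (V=12.9018). Price 8.1764; hedge Δ=-0.2135, bond B=13.6451.
  t=1,j=1: stock 60.4800 → up 87.0912 (V=58.5612), down 36.8928 (V=8.3628). Price 36.5052; hedge Δ=1.0000, bond B=-23.9748.
  t=0,j=0: stock 42.0000 → up 60.4800 (V=36.5052), down 25.6200 (V=8.1764). Price 23.5063; hedge Δ=0.8126, bond B=-10.6248.
As a check, the time-0 holding Δ(0,0)·S0 + B(0,0) comes to 23.5063 — exactly V0.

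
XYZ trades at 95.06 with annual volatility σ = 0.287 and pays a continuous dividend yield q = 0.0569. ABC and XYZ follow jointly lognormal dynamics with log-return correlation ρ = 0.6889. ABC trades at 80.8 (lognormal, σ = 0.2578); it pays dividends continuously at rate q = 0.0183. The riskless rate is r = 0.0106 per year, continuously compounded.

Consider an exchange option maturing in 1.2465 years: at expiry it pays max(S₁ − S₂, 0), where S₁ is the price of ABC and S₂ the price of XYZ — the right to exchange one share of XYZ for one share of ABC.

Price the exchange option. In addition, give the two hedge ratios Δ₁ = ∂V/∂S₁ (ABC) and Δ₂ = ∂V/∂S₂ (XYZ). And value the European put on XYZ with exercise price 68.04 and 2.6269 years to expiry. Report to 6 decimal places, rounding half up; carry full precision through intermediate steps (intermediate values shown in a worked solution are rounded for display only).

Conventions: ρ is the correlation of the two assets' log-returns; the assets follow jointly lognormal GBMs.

σ_eff = √(σ₁² + σ₂² − 2ρσ₁σ₂) = √(0.2578² + 0.287² − 2·0.6889·0.2578·0.287) = 0.216537
d₁ = (ln(S₁/S₂) + (q₂ − q₁ + σ_eff²/2)T) / (σ_eff√T) = (ln(80.8/95.06) + (0.0569 − 0.0183 + 0.023444)·1.2465) / 0.241757 = -0.352392
d₂ = d₁ − σ_eff√T = -0.352392 − 0.241757 = -0.594149
N(d₁) = 0.362272,  N(d₂) = 0.276206
V = S₁·e^{−q₁T}·N(d₁) − S₂·e^{−q₂T}·N(d₂) = 28.611423 − 24.458425 = 4.152998
Δ₁ = e^{−q₁T}·N(d₁) = 0.354102;  Δ₂ = −e^{−q₂T}·N(d₂) = -0.257295
[vanilla: XYZ put K=68.04]
σ√T = 0.287·√2.6269 = 0.465161
d₁ = (ln(S/K) + (r−q+σ²/2)T) / (σ√T) = (ln(95.06/68.04) + (0.0106−0.0569+0.287²/2)·2.6269) / 0.465161 = (0.334413 − 0.013438) / 0.465161 = 0.690028
d₂ = d₁ − σ√T = 0.690028 − 0.465161 = 0.224867
e^{−rT} = 0.972539
e^{−qT} = 0.861164
N(−d₁) = 0.245088,  N(−d₂) = 0.411041
price = K·e^{−rT}·N(−d₂) − S·e^{−qT}·N(−d₁) = 27.199244 − 20.063461 = 7.135782

exchange price = 4.152998
Δ1 = 0.354102
Δ2 = -0.257295
price(XYZ put K=68.04) = 7.135782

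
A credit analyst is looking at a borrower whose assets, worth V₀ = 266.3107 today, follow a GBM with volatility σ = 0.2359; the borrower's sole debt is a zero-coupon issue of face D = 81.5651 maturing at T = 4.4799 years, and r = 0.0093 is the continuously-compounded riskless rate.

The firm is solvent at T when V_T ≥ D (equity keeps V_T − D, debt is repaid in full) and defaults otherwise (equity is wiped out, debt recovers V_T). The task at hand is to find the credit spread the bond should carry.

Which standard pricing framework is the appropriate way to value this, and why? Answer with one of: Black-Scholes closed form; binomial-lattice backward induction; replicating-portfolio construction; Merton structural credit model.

framework: Merton structural credit model

Key observation: the question is about default risk generated by asset-value dynamics against a debt face of 81.5651 — the structural framework prices exactly that.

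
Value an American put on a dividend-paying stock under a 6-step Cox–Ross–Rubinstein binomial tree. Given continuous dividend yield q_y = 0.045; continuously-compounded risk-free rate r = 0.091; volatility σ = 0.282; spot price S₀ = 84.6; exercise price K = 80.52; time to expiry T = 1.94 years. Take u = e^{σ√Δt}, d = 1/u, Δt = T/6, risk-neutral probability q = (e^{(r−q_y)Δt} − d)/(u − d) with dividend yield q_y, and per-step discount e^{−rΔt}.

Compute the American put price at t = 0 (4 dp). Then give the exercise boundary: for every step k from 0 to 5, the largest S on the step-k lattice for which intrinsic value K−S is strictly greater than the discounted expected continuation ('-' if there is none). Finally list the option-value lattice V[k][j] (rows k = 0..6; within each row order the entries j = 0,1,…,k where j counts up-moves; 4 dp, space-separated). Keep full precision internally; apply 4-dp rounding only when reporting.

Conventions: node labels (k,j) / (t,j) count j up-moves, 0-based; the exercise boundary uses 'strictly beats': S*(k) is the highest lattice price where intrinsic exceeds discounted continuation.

price = 7.6828
boundary = - - 61.3890 52.2938 61.3890 52.2938
tree:
7.6828
12.3457 3.5929
19.1310 6.4630 1.0085
28.2262 11.3274 2.1048 0.0000
35.9738 19.1310 4.3926 0.0000 0.0000
42.5736 28.2262 9.1670 0.0000 0.0000 0.0000
48.1956 35.9738 19.1310 0.0000 0.0000 0.0000 0.0000

Δt=0.32333  u=1.17392  d=0.85184  q=0.50652  discount=0.97101
step 6 (expiry): payoffs max(K−S,0) = 48.1956 35.9738 19.1310 0.0000 0.0000 0.0000 0.0000
step 5: (k=5,j=0): S=37.9464, K−S=42.5736, hold=40.7871 ⇒ V=42.5736 exercise | (k=5,j=1): S=52.2938, K−S=28.2262, hold=26.6469 ⇒ V=28.2262 exercise | (k=5,j=2): S=72.0660, K−S=8.4540, hold=9.1670 ⇒ V=9.1670 continue | (k=5,j=3): S=99.3140, K−S=0.0000, hold=0.0000 ⇒ V=0.0000 continue | (k=5,j=4): S=136.8643, K−S=0.0000, hold=0.0000 ⇒ V=0.0000 continue | (k=5,j=5): S=188.6124, K−S=0.0000, hold=0.0000 ⇒ V=0.0000 continue  boundary S*=52.2938
step 4: (k=4,j=0): S=44.5462, K−S=35.9738, hold=34.2826 ⇒ V=35.9738 exercise | (k=4,j=1): S=61.3890, K−S=19.1310, hold=18.0338 ⇒ V=19.1310 exercise | (k=4,j=2): S=84.6000, K−S=0.0000, hold=4.3926 ⇒ V=4.3926 continue | (k=4,j=3): S=116.5871, K−S=0.0000, hold=0.0000 ⇒ V=0.0000 continue | (k=4,j=4): S=160.6683, K−S=0.0000, hold=0.0000 ⇒ V=0.0000 continue  boundary S*=61.3890
step 3: (k=3,j=0): S=52.2938, K−S=28.2262, hold=26.6469 ⇒ V=28.2262 exercise | (k=3,j=1): S=72.0660, K−S=8.4540, hold=11.3274 ⇒ V=11.3274 continue | (k=3,j=2): S=99.3140, K−S=0.0000, hold=2.1048 ⇒ V=2.1048 continue | (k=3,j=3): S=136.8643, K−S=0.0000, hold=0.0000 ⇒ V=0.0000 continue  boundary S*=52.2938
step 2: (k=2,j=0): S=61.3890, K−S=19.1310, hold=19.0964 ⇒ V=19.1310 exercise | (k=2,j=1): S=84.6000, K−S=0.0000, hold=6.4630 ⇒ V=6.4630 continue | (k=2,j=2): S=116.5871, K−S=0.0000, hold=1.0085 ⇒ V=1.0085 continue  boundary S*=61.3890
step 1: (k=1,j=0): S=72.0660, K−S=8.4540, hold=12.3457 ⇒ V=12.3457 continue | (k=1,j=1): S=99.3140, K−S=0.0000, hold=3.5929 ⇒ V=3.5929 continue  boundary S*=-
step 0: (k=0,j=0): S=84.6000, K−S=0.0000, hold=7.6828 ⇒ V=7.6828 continue  boundary S*=-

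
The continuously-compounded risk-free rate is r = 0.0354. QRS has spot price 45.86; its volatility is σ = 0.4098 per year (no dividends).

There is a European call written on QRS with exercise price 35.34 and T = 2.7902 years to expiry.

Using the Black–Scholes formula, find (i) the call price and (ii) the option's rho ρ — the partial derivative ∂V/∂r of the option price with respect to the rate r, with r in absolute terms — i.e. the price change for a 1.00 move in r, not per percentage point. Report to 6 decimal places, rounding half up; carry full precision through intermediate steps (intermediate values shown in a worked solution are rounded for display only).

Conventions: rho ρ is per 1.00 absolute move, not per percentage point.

σ√T = 0.4098·√2.7902 = 0.684525
d₁ = (ln(S/K) + (r+σ²/2)T) / (σ√T) = (ln(45.86/35.34) + (0.0354+0.4098²/2)·2.7902) / 0.684525 = (0.260578 + 0.333061) / 0.684525 = 0.867226
d₂ = d₁ − σ√T = 0.867226 − 0.684525 = 0.182701
e^{−rT} = 0.905948
N(d₁) = 0.807091,  N(d₂) = 0.572484
Call price V = S·N(d₁) − K·e^{−rT}·N(d₂) = 37.013192 − 18.328756 = 18.684436
ρ = K·T·e^{−rT}·N(d₂) = 51.140894

price = 18.684436
ρ = 51.140894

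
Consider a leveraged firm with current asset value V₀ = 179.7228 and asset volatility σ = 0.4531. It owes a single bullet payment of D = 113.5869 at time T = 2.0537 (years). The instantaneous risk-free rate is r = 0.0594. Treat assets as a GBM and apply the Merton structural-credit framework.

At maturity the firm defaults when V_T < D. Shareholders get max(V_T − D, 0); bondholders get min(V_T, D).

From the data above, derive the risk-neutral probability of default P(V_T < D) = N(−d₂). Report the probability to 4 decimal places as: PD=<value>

Work the structural quantities from V₀ = 179.7228 against face 113.5869:
d₁ = [ln(V₀/D) + (r + σ²/2)T] / (σ√T)
   = [ln(179.7228/113.5869) + (0.0594 + 0.5·0.4531²)·2.0537] / (0.4531·√2.0537)
   = [0.458847 + 0.332802] / 0.649326 = 1.219187
d₂ = d₁ − σ√T = 1.219187 − 0.649326 = 0.569861
risk-neutral PD = N(−d₂) = N(-0.569861) = 0.284386

PD=0.2844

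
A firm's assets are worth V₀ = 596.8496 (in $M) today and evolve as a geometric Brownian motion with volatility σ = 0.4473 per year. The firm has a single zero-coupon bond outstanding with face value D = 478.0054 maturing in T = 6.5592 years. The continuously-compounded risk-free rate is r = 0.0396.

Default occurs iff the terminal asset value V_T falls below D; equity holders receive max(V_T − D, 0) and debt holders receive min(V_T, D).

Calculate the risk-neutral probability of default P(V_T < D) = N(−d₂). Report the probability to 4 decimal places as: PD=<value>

Apply the equity-as-call identities (strike 478.0054, horizon 6.5592 years):
d₁ = [ln(V₀/D) + (r + σ²/2)T] / (σ√T)
   = [ln(596.8496/478.0054) + (0.0396 + 0.5·0.4473²)·6.5592] / (0.4473·√6.5592)
   = [0.222043 + 0.915918] / 1.145577 = 0.993352
d₂ = d₁ − σ√T = 0.993352 − 1.145577 = -0.152225
risk-neutral PD = N(−d₂) = N(0.152225) = 0.560495

PD=0.5605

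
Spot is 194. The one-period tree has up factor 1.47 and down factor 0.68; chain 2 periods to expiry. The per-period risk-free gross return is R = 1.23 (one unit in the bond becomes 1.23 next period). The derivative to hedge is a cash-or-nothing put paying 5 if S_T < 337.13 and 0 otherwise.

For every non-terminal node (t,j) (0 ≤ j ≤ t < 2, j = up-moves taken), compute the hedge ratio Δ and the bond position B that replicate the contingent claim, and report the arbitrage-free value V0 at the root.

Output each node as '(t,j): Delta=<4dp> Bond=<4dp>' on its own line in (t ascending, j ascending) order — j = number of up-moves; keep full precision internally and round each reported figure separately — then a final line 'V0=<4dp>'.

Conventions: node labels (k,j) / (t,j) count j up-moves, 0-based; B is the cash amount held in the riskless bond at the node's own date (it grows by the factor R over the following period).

(0,0): Delta=-0.0185 Bond=5.2854
(1,0): Delta=0.0000 Bond=4.0650
(1,1): Delta=-0.0222 Bond=7.5641
V0=1.7030

No-arbitrage ⇒ martingale measure with p* = (R−d)/(u−d) = 0.6962.
Payoffs at expiry: V(2,0)=5.0000, V(2,1)=5.0000, V(2,2)=0.0000
  t=1,j=0: stock 131.9200 → up 193.9224 (V=5.0000), down 89.7056 (V=5.0000). Price 4.0650; hedge Δ=0.0000, bond B=4.0650.
  t=1,j=1: stock 285.1800 → up 419.2146 (V=0.0000), down 193.9224 (V=5.0000). Price 1.2349; hedge Δ=-0.0222, bond B=7.5641.
  t=0,j=0: stock 194.0000 → up 285.1800 (V=1.2349), down 131.9200 (V=4.0650). Price 1.7030; hedge Δ=-0.0185, bond B=5.2854.
Sanity check at the root: Δ(0,0)·S0 + B(0,0) reproduces V0 = 1.7030.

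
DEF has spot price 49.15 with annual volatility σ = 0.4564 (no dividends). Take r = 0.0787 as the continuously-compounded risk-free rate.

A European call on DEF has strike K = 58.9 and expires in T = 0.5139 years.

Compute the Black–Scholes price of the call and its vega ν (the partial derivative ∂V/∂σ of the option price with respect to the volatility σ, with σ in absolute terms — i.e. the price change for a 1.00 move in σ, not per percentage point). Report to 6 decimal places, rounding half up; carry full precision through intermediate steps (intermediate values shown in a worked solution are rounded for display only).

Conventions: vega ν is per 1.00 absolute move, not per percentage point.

price = 3.778058
ν = 13.568123

σ√T = 0.4564·√0.5139 = 0.327179
d₁ = (ln(S/K) + (r+σ²/2)T) / (σ√T) = (ln(49.15/58.9) + (0.0787+0.4564²/2)·0.5139) / 0.327179 = (-0.180964 + 0.093967) / 0.327179 = -0.265902
d₂ = d₁ − σ√T = -0.265902 − 0.327179 = -0.593080
e^{−rT} = 0.960363
N(d₁) = 0.395157,  N(d₂) = 0.276564
Call price V = S·N(d₁) − K·e^{−rT}·N(d₂) = 19.421988 − 15.643929 = 3.778058
φ(d₁) = (1/√(2π))·e^{−d₁²/2} = 0.385085
ν = S·φ(d₁)·√T = 13.568123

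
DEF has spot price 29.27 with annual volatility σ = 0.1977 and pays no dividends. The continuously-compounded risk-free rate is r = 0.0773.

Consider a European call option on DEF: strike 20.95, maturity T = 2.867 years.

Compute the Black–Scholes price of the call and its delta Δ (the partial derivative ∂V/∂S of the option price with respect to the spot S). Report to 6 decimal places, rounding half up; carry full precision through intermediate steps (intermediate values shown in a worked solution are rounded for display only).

price = 12.631989
Δ = 0.966259

σ√T = 0.1977·√2.867 = 0.334750
d₁ = (ln(S/K) + (r+σ²/2)T) / (σ√T) = (ln(29.27/20.95) + (0.0773+0.1977²/2)·2.867) / 0.334750 = (0.334424 + 0.277648) / 0.334750 = 1.828446
d₂ = d₁ − σ√T = 1.828446 − 0.334750 = 1.493696
e^{−rT} = 0.801220
N(d₁) = 0.966259,  N(d₂) = 0.932373
Call price V = S·N(d₁) − K·e^{−rT}·N(d₂) = 28.282392 − 15.650403 = 12.631989
Δ = N(d₁) = 0.966259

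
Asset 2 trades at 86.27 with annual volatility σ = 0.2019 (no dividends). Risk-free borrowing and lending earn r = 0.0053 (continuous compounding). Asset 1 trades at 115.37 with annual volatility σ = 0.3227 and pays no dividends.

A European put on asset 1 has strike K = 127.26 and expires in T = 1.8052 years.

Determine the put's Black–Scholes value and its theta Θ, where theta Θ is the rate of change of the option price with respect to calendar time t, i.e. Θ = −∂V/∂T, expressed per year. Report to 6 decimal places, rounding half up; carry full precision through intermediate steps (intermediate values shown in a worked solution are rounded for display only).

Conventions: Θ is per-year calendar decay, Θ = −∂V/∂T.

σ√T = 0.3227·√1.8052 = 0.433572
d₁ = (ln(S/K) + (r+σ²/2)T) / (σ√T) = (ln(115.37/127.26) + (0.0053+0.3227²/2)·1.8052) / 0.433572 = (-0.098088 + 0.103560) / 0.433572 = 0.012621
d₂ = d₁ − σ√T = 0.012621 − 0.433572 = -0.420951
e^{−rT} = 0.990478
N(−d₁) = 0.494965,  N(−d₂) = 0.663105
Put price V = K·e^{−rT}·N(−d₂) − S·N(−d₁) = 83.583173 − 57.104114 = 26.479059
φ(d₁) = (1/√(2π))·e^{−d₁²/2} = 0.398911
Θ = −S·φ(d₁)·σ/(2√T) + r·K·e^{−rT}·N(−d₂) = −5.526812 + 0.442991 = -5.083821

price = 26.479059
Θ = -5.083821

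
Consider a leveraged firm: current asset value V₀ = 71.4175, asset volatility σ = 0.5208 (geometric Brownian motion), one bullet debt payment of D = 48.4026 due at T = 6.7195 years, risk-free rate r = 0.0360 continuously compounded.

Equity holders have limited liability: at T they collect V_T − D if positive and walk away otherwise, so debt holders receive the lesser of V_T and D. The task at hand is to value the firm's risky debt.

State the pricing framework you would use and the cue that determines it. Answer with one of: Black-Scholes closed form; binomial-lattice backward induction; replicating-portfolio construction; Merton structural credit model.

Key observation: the data describe a firm's assets (V₀ = 71.4175, GBM) and a single zero-coupon debt of face 48.4026, so credit quantities follow from equity-as-call in the structural model.

framework: Merton structural credit model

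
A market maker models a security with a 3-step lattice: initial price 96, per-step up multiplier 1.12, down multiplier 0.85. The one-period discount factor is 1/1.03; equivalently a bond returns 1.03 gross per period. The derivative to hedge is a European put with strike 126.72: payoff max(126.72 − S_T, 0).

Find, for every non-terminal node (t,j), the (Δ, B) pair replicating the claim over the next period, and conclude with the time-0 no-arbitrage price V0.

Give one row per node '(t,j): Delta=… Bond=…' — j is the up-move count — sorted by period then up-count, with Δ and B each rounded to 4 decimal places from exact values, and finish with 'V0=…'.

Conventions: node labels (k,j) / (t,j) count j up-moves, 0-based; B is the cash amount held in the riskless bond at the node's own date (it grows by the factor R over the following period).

The replicating-portfolio and risk-neutral prices coincide; use p* = (1.03−0.85)/(1.12−0.85) = 0.6667 for the latter.
Expiry values: V(3,0)=67.7640, V(3,1)=49.0368, V(3,2)=24.3610, V(3,3)=0.0000
Node (2,0) S=69.3600: V=(p*·49.0368+(1−p*)·67.7640)/1.03=53.6691; Δ=(49.0368−67.7640)/(77.6832−58.9560)=-1.0000; B=V−Δ·S=123.0291
Node (2,1) S=91.3920: V=(p*·24.3610+(1−p*)·49.0368)/1.03=31.6371; Δ=(24.3610−49.0368)/(102.3590−77.6832)=-1.0000; B=V−Δ·S=123.0291
Node (2,2) S=120.4224: V=(p*·0.0000+(1−p*)·24.3610)/1.03=7.8838; Δ=(0.0000−24.3610)/(134.8731−102.3590)=-0.7492; B=V−Δ·S=98.1096
Node (1,0) S=81.6000: V=(p*·31.6371+(1−p*)·53.6691)/1.03=37.8458; Δ=(31.6371−53.6691)/(91.3920−69.3600)=-1.0000; B=V−Δ·S=119.4458
Node (1,1) S=107.5200: V=(p*·7.8838+(1−p*)·31.6371)/1.03=15.3413; Δ=(7.8838−31.6371)/(120.4224−91.3920)=-0.8182; B=V−Δ·S=103.3166
Node (0,0) S=96.0000: V=(p*·15.3413+(1−p*)·37.8458)/1.03=22.1775; Δ=(15.3413−37.8458)/(107.5200−81.6000)=-0.8682; B=V−Δ·S=105.5272
Verification: the root portfolio costs Δ(0,0)·S0 + B(0,0) = 22.1775, matching V0.

(0,0): Delta=-0.8682 Bond=105.5272
(1,0): Delta=-1.0000 Bond=119.4458
(1,1): Delta=-0.8182 Bond=103.3166
(2,0): Delta=-1.0000 Bond=123.0291
(2,1): Delta=-1.0000 Bond=123.0291
(2,2): Delta=-0.7492 Bond=98.1096
V0=22.1775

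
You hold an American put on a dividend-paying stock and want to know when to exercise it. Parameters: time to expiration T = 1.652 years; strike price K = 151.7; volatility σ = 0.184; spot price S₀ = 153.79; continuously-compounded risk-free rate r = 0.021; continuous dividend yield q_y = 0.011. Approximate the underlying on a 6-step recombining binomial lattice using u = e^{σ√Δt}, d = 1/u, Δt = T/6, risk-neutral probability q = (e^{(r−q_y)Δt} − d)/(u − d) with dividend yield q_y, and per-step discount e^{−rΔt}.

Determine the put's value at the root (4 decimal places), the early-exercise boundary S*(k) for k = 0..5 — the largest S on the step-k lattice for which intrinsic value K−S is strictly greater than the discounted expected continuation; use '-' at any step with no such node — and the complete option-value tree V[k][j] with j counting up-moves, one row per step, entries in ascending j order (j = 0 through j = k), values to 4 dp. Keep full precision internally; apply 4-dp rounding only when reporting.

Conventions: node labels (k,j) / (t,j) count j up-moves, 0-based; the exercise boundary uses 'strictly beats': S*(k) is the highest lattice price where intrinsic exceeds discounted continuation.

Δt=0.27533  u=1.10136  d=0.90797  q=0.49014  discount=0.99423
step 6 (expiry): payoffs max(K−S,0) = 65.5324 47.1785 24.9153 0.0000 0.0000 0.0000 0.0000
step 5: (k=5,j=0): S=94.9019, K−S=56.7981, hold=56.2105 ⇒ V=56.7981 exercise | (k=5,j=1): S=115.1161, K−S=36.5839, hold=36.0574 ⇒ V=36.5839 exercise | (k=5,j=2): S=139.6360, K−S=12.0640, hold=12.6301 ⇒ V=12.6301 continue | (k=5,j=3): S=169.3787, K−S=0.0000, hold=0.0000 ⇒ V=0.0000 continue | (k=5,j=4): S=205.4566, K−S=0.0000, hold=0.0000 ⇒ V=0.0000 continue | (k=5,j=5): S=249.2191, K−S=0.0000, hold=0.0000 ⇒ V=0.0000 continue  boundary S*=115.1161
step 4: (k=4,j=0): S=104.5215, K−S=47.1785, hold=46.6200 ⇒ V=47.1785 exercise | (k=4,j=1): S=126.7847, K−S=24.9153, hold=24.7000 ⇒ V=24.9153 exercise | (k=4,j=2): S=153.7900, K−S=0.0000, hold=6.4025 ⇒ V=6.4025 continue | (k=4,j=3): S=186.5475, K−S=0.0000, hold=0.0000 ⇒ V=0.0000 continue | (k=4,j=4): S=226.2823, K−S=0.0000, hold=0.0000 ⇒ V=0.0000 continue  boundary S*=126.7847
step 3: (k=3,j=0): S=115.1161, K−S=36.5839, hold=36.0574 ⇒ V=36.5839 exercise | (k=3,j=1): S=139.6360, K−S=12.0640, hold=15.7502 ⇒ V=15.7502 continue | (k=3,j=2): S=169.3787, K−S=0.0000, hold=3.2456 ⇒ V=3.2456 continue | (k=3,j=3): S=205.4566, K−S=0.0000, hold=0.0000 ⇒ V=0.0000 continue  boundary S*=115.1161
step 2: (k=2,j=0): S=126.7847, K−S=24.9153, hold=26.2204 ⇒ V=26.2204 continue | (k=2,j=1): S=153.7900, K−S=0.0000, hold=9.5657 ⇒ V=9.5657 continue | (k=2,j=2): S=186.5475, K−S=0.0000, hold=1.6453 ⇒ V=1.6453 continue  boundary S*=-
step 1: (k=1,j=0): S=139.6360, K−S=12.0640, hold=17.9532 ⇒ V=17.9532 continue | (k=1,j=1): S=169.3787, K−S=0.0000, hold=5.6508 ⇒ V=5.6508 continue  boundary S*=-
step 0: (k=0,j=0): S=153.7900, K−S=0.0000, hold=11.8546 ⇒ V=11.8546 continue  boundary S*=-

price = 11.8546
boundary = - - - 115.1161 126.7847 115.1161
tree:
11.8546
17.9532 5.6508
26.2204 9.5657 1.6453
36.5839 15.7502 3.2456 0.0000
47.1785 24.9153 6.4025 0.0000 0.0000
56.7981 36.5839 12.6301 0.0000 0.0000 0.0000
65.5324 47.1785 24.9153 0.0000 0.0000 0.0000 0.0000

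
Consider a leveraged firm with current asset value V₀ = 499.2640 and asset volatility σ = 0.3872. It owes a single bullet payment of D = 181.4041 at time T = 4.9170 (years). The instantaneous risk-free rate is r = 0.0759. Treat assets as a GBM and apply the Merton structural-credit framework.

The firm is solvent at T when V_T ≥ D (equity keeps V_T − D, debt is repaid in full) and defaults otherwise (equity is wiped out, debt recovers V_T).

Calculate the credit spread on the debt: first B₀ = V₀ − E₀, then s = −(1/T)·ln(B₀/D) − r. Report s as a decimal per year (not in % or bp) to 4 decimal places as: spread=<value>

spread=0.0075

Work the structural quantities from V₀ = 499.2640 against face 181.4041:
d₁ = [ln(V₀/D) + (r + σ²/2)T] / (σ√T)
   = [ln(499.2640/181.4041) + (0.0759 + 0.5·0.3872²)·4.9170] / (0.3872·√4.9170)
   = [1.012408 + 0.741788] / 0.858589 = 2.043114
d₂ = d₁ − σ√T = 2.043114 − 0.858589 = 1.184525
N(d₁) = 0.979479,  N(d₂) = 0.881897,  e^(−rT) = 0.688527
E₀ = V₀·N(d₁) − D·e^(−rT)·N(d₂)
   = 499.2640·0.979479 − 181.4041·0.688527·0.881897 = 378.868364
B₀ = V₀ − E₀ = 499.2640 − 378.868364 = 120.395636
spread = −(1/T)·ln(B₀/D) − r = −(1/4.9170)·ln(120.395636/181.4041) − 0.0759 = 0.00747276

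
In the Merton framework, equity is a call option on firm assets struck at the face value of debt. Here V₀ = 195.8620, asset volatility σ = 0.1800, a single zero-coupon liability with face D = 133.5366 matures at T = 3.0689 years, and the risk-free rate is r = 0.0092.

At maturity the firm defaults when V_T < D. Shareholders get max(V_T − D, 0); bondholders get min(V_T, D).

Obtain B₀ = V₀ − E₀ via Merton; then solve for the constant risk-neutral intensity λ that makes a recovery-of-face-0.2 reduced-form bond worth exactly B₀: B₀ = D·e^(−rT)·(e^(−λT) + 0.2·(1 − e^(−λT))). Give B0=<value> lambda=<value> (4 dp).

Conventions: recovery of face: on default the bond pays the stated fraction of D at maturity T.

B0=127.5699 lambda=0.0071

Equity is a call on the firm's assets struck at D = 133.5366:
d₁ = [ln(V₀/D) + (r + σ²/2)T] / (σ√T)
   = [ln(195.8620/133.5366) + (0.0092 + 0.5·0.1800²)·3.0689] / (0.1800·√3.0689)
   = [0.383035 + 0.077950] / 0.315329 = 1.461917
d₂ = d₁ − σ√T = 1.461917 − 0.315329 = 1.146588
N(d₁) = 0.928118,  N(d₂) = 0.874224,  e^(−rT) = 0.972161
E₀ = V₀·N(d₁) − D·e^(−rT)·N(d₂)
   = 195.8620·0.928118 − 133.5366·0.972161·0.874224 = 68.292100
B₀ = V₀ − E₀ = 195.8620 − 68.292100 = 127.569900
e^(−λT) = (B₀·e^(rT)/D − 0.2)/(1 − 0.2) = (127.5699·1.028636/133.5366 − 0.2)/0.8 = 0.97834322
λ = −ln(0.97834322)/3.0689 = 0.007134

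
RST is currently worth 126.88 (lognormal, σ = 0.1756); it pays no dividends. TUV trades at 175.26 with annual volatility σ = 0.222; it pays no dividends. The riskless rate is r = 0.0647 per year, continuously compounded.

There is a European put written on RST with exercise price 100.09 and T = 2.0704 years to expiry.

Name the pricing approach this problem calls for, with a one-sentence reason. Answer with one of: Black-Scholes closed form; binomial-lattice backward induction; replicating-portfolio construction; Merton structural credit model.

framework: Black-Scholes closed form

Key observation: a European-exercise option on RST struck at 100.09 — a GBM underlying with constant parameters — admits an analytic price: the data contain no early exercise, no discrete tree, no debt structure.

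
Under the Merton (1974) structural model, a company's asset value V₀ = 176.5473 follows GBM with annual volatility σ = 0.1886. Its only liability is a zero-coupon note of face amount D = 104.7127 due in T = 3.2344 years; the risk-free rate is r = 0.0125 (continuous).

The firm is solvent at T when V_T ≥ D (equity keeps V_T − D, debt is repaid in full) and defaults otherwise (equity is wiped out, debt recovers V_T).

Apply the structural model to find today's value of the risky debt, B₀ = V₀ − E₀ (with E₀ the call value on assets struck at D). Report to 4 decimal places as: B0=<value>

Work the structural quantities from V₀ = 176.5473 against face 104.7127:
d₁ = [ln(V₀/D) + (r + σ²/2)T] / (σ√T)
   = [ln(176.5473/104.7127) + (0.0125 + 0.5·0.1886²)·3.2344] / (0.1886·√3.2344)
   = [0.522368 + 0.097954] / 0.339186 = 1.828853
d₂ = d₁ − σ√T = 1.828853 − 0.339186 = 1.489666
N(d₁) = 0.966289,  N(d₂) = 0.931844,  e^(−rT) = 0.960376
E₀ = V₀·N(d₁) − D·e^(−rT)·N(d₂)
   = 176.5473·0.966289 − 104.7127·0.960376·0.931844 = 76.886152
B₀ = V₀ − E₀ = 176.5473 − 76.886152 = 99.661148

B0=99.6611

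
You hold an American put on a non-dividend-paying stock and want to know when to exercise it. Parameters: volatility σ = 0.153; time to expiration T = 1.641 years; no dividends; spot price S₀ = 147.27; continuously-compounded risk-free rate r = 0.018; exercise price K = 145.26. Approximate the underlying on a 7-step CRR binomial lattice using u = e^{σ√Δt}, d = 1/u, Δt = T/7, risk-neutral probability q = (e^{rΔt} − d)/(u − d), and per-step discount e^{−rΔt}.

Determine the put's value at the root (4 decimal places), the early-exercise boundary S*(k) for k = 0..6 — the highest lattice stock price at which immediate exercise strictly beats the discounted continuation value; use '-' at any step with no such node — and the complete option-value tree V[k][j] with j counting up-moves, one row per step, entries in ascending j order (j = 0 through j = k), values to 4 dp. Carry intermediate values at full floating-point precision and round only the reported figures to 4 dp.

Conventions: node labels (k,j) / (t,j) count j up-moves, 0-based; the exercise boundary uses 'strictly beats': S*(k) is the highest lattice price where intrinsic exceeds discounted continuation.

price = 9.1401
boundary = - - - 117.9228 109.5028 117.9228 126.9901
tree:
9.1401
13.6357 4.8966
19.6835 7.9382 2.0149
27.3372 12.4932 3.6277 0.4821
35.7572 18.9364 6.4064 0.9880 0.0000
43.5759 27.3372 11.0221 2.0249 0.0000 0.0000
50.8363 35.7572 18.2699 4.1500 0.0000 0.0000 0.0000
57.5783 43.5759 27.3372 8.5054 0.0000 0.0000 0.0000 0.0000

params: Δt=0.23443 u=1.07689 d=0.92860 q=0.51000 e^(-rΔt)=0.99579
t_7 payoffs: 57.5783 43.5759 27.3372 8.5054 0.0000 0.0000 0.0000 0.0000
t_6: node(6,0) S=94.4237 payoff=50.8363 vs cont=50.2246 → 50.8363 [stop]  node(6,1) S=109.5028 payoff=35.7572 vs cont=35.1455 → 35.7572 [stop]  node(6,2) S=126.9901 payoff=18.2699 vs cont=17.6582 → 18.2699 [stop]  node(6,3) S=147.2700 payoff=0.0000 vs cont=4.1500 → 4.1500 [wait]  node(6,4) S=170.7885 payoff=0.0000 vs cont=0.0000 → 0.0000 [wait]  node(6,5) S=198.0629 payoff=0.0000 vs cont=0.0000 → 0.0000 [wait]  node(6,6) S=229.6929 payoff=0.0000 vs cont=0.0000 → 0.0000 [wait]  ⇒ S*(6)=126.9901
t_5: node(5,0) S=101.6841 payoff=43.5759 vs cont=42.9642 → 43.5759 [stop]  node(5,1) S=117.9228 payoff=27.3372 vs cont=26.7256 → 27.3372 [stop]  node(5,2) S=136.7546 payoff=8.5054 vs cont=11.0221 → 11.0221 [wait]  node(5,3) S=158.5939 payoff=0.0000 vs cont=2.0249 → 2.0249 [wait]  node(5,4) S=183.9208 payoff=0.0000 vs cont=0.0000 → 0.0000 [wait]  node(5,5) S=213.2924 payoff=0.0000 vs cont=0.0000 → 0.0000 [wait]  ⇒ S*(5)=117.9228
t_4: node(4,0) S=109.5028 payoff=35.7572 vs cont=35.1455 → 35.7572 [stop]  node(4,1) S=126.9901 payoff=18.2699 vs cont=18.9364 → 18.9364 [wait]  node(4,2) S=147.2700 payoff=0.0000 vs cont=6.4064 → 6.4064 [wait]  node(4,3) S=170.7885 payoff=0.0000 vs cont=0.9880 → 0.9880 [wait]  node(4,4) S=198.0629 payoff=0.0000 vs cont=0.0000 → 0.0000 [wait]  ⇒ S*(4)=109.5028
t_3: node(3,0) S=117.9228 payoff=27.3372 vs cont=27.0641 → 27.3372 [stop]  node(3,1) S=136.7546 payoff=8.5054 vs cont=12.4932 → 12.4932 [wait]  node(3,2) S=158.5939 payoff=0.0000 vs cont=3.6277 → 3.6277 [wait]  node(3,3) S=183.9208 payoff=0.0000 vs cont=0.4821 → 0.4821 [wait]  ⇒ S*(3)=117.9228
t_2: node(2,0) S=126.9901 payoff=18.2699 vs cont=19.6835 → 19.6835 [wait]  node(2,1) S=147.2700 payoff=0.0000 vs cont=7.9382 → 7.9382 [wait]  node(2,2) S=170.7885 payoff=0.0000 vs cont=2.0149 → 2.0149 [wait]  ⇒ S*(2)=-
t_1: node(1,0) S=136.7546 payoff=8.5054 vs cont=13.6357 → 13.6357 [wait]  node(1,1) S=158.5939 payoff=0.0000 vs cont=4.8966 → 4.8966 [wait]  ⇒ S*(1)=-
t_0: node(0,0) S=147.2700 payoff=0.0000 vs cont=9.1401 → 9.1401 [wait]  ⇒ S*(0)=-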